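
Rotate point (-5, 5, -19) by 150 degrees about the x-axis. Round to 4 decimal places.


x' = -5
y' = 5*cos(150) - -19*sin(150) = 5.1699
z' = 5*sin(150) + -19*cos(150) = 18.9545

(-5, 5.1699, 18.9545)


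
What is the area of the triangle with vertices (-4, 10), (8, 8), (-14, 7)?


Area = |x1(y2-y3) + x2(y3-y1) + x3(y1-y2)| / 2
= |-4*(8-7) + 8*(7-10) + -14*(10-8)| / 2
= 28

28


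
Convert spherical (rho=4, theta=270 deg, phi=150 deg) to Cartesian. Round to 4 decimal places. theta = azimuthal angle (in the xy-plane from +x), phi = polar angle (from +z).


x = 4 * sin(150) * cos(270) = 0
y = 4 * sin(150) * sin(270) = -2
z = 4 * cos(150) = -3.4641

(0, -2, -3.4641)


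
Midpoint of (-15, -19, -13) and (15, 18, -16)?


Midpoint = ((-15+15)/2, (-19+18)/2, (-13+-16)/2) = (0, -0.5, -14.5)

(0, -0.5, -14.5)


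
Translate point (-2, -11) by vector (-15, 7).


Translation: (x+dx, y+dy) = (-2+-15, -11+7) = (-17, -4)

(-17, -4)


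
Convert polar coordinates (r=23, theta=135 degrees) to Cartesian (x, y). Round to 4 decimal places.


x = 23 * cos(135) = -16.2635
y = 23 * sin(135) = 16.2635

(-16.2635, 16.2635)


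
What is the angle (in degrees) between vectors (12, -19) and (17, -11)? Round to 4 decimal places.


dot = 12*17 + -19*-11 = 413
|u| = 22.4722, |v| = 20.2485
cos(angle) = 0.9076
angle = 24.8191 degrees

24.8191 degrees


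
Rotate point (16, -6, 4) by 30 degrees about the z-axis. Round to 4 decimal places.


x' = 16*cos(30) - -6*sin(30) = 16.8564
y' = 16*sin(30) + -6*cos(30) = 2.8038
z' = 4

(16.8564, 2.8038, 4)


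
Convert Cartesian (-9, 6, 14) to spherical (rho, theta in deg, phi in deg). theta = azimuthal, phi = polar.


rho = sqrt((-9)^2 + 6^2 + 14^2) = 17.6918
theta = atan2(6, -9) = 146.3099 deg
phi = acos(14/17.6918) = 37.6903 deg

rho = 17.6918, theta = 146.3099 deg, phi = 37.6903 deg


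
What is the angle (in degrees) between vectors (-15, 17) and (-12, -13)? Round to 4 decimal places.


dot = -15*-12 + 17*-13 = -41
|u| = 22.6716, |v| = 17.6918
cos(angle) = -0.1022
angle = 95.8669 degrees

95.8669 degrees


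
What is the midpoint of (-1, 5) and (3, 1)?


Midpoint = ((-1+3)/2, (5+1)/2) = (1, 3)

(1, 3)


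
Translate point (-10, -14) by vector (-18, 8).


Translation: (x+dx, y+dy) = (-10+-18, -14+8) = (-28, -6)

(-28, -6)


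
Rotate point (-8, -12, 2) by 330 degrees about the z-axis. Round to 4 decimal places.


x' = -8*cos(330) - -12*sin(330) = -12.9282
y' = -8*sin(330) + -12*cos(330) = -6.3923
z' = 2

(-12.9282, -6.3923, 2)


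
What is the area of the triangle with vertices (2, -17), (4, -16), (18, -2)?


Area = |x1(y2-y3) + x2(y3-y1) + x3(y1-y2)| / 2
= |2*(-16--2) + 4*(-2--17) + 18*(-17--16)| / 2
= 7

7


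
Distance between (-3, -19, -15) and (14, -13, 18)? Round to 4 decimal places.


d = sqrt((14--3)^2 + (-13--19)^2 + (18--15)^2) = 37.6032

37.6032


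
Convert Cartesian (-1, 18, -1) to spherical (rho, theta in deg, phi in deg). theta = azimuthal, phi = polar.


rho = sqrt((-1)^2 + 18^2 + (-1)^2) = 18.0555
theta = atan2(18, -1) = 93.1798 deg
phi = acos(-1/18.0555) = 93.1749 deg

rho = 18.0555, theta = 93.1798 deg, phi = 93.1749 deg


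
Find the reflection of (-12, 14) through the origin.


Reflection through origin: (x, y) -> (-x, -y)
(-12, 14) -> (12, -14)

(12, -14)


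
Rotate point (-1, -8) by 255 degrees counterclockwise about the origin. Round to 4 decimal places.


x' = -1*cos(255) - -8*sin(255) = -7.4686
y' = -1*sin(255) + -8*cos(255) = 3.0365

(-7.4686, 3.0365)


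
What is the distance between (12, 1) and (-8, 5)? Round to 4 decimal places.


d = sqrt((-8-12)^2 + (5-1)^2) = 20.3961

20.3961


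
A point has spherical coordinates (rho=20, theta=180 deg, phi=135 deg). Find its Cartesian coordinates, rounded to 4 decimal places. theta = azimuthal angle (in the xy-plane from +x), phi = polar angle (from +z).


x = 20 * sin(135) * cos(180) = -14.1421
y = 20 * sin(135) * sin(180) = 0
z = 20 * cos(135) = -14.1421

(-14.1421, 0, -14.1421)


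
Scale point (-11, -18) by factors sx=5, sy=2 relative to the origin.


Scaling: (x*sx, y*sy) = (-11*5, -18*2) = (-55, -36)

(-55, -36)


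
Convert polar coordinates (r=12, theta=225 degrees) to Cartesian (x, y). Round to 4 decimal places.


x = 12 * cos(225) = -8.4853
y = 12 * sin(225) = -8.4853

(-8.4853, -8.4853)


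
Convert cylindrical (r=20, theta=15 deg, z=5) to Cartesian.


x = 20 * cos(15) = 19.3185
y = 20 * sin(15) = 5.1764
z = 5

(19.3185, 5.1764, 5)


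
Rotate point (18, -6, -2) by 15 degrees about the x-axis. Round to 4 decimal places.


x' = 18
y' = -6*cos(15) - -2*sin(15) = -5.2779
z' = -6*sin(15) + -2*cos(15) = -3.4848

(18, -5.2779, -3.4848)


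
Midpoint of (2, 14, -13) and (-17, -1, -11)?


Midpoint = ((2+-17)/2, (14+-1)/2, (-13+-11)/2) = (-7.5, 6.5, -12)

(-7.5, 6.5, -12)


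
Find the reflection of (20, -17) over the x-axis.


Reflection across x-axis: (x, y) -> (x, -y)
(20, -17) -> (20, 17)

(20, 17)


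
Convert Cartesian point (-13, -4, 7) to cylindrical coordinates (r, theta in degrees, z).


r = sqrt((-13)^2 + (-4)^2) = 13.6015
theta = atan2(-4, -13) = 197.1027 deg
z = 7

r = 13.6015, theta = 197.1027 deg, z = 7


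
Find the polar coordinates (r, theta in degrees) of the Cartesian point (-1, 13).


r = sqrt((-1)^2 + 13^2) = 13.0384
theta = atan2(13, -1) = 94.3987 degrees

r = 13.0384, theta = 94.3987 degrees


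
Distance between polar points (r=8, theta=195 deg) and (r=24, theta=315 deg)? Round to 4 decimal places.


d = sqrt(r1^2 + r2^2 - 2*r1*r2*cos(t2-t1))
d = sqrt(8^2 + 24^2 - 2*8*24*cos(315-195)) = 28.8444

28.8444


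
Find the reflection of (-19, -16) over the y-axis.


Reflection across y-axis: (x, y) -> (-x, y)
(-19, -16) -> (19, -16)

(19, -16)


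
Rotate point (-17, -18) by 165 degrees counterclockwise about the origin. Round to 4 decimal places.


x' = -17*cos(165) - -18*sin(165) = 21.0795
y' = -17*sin(165) + -18*cos(165) = 12.9867

(21.0795, 12.9867)


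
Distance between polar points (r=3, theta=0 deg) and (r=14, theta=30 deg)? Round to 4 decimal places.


d = sqrt(r1^2 + r2^2 - 2*r1*r2*cos(t2-t1))
d = sqrt(3^2 + 14^2 - 2*3*14*cos(30-0)) = 11.5002

11.5002


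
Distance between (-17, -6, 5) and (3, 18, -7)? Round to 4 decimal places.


d = sqrt((3--17)^2 + (18--6)^2 + (-7-5)^2) = 33.4664

33.4664


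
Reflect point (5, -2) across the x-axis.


Reflection across x-axis: (x, y) -> (x, -y)
(5, -2) -> (5, 2)

(5, 2)


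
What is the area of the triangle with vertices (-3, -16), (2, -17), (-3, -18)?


Area = |x1(y2-y3) + x2(y3-y1) + x3(y1-y2)| / 2
= |-3*(-17--18) + 2*(-18--16) + -3*(-16--17)| / 2
= 5

5


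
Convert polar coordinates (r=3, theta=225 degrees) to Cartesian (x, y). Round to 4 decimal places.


x = 3 * cos(225) = -2.1213
y = 3 * sin(225) = -2.1213

(-2.1213, -2.1213)


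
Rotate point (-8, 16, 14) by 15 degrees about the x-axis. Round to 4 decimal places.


x' = -8
y' = 16*cos(15) - 14*sin(15) = 11.8313
z' = 16*sin(15) + 14*cos(15) = 17.6641

(-8, 11.8313, 17.6641)


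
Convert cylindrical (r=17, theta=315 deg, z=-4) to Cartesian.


x = 17 * cos(315) = 12.0208
y = 17 * sin(315) = -12.0208
z = -4

(12.0208, -12.0208, -4)


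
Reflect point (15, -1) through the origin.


Reflection through origin: (x, y) -> (-x, -y)
(15, -1) -> (-15, 1)

(-15, 1)


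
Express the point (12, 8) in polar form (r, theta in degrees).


r = sqrt(12^2 + 8^2) = 14.4222
theta = atan2(8, 12) = 33.6901 degrees

r = 14.4222, theta = 33.6901 degrees


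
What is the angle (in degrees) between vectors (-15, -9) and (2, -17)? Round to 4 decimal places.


dot = -15*2 + -9*-17 = 123
|u| = 17.4929, |v| = 17.1172
cos(angle) = 0.4108
angle = 65.7461 degrees

65.7461 degrees


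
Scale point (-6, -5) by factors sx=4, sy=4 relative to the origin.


Scaling: (x*sx, y*sy) = (-6*4, -5*4) = (-24, -20)

(-24, -20)


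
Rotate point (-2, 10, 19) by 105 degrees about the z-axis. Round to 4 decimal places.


x' = -2*cos(105) - 10*sin(105) = -9.1416
y' = -2*sin(105) + 10*cos(105) = -4.52
z' = 19

(-9.1416, -4.52, 19)


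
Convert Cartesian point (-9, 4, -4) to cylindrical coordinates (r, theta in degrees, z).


r = sqrt((-9)^2 + 4^2) = 9.8489
theta = atan2(4, -9) = 156.0375 deg
z = -4

r = 9.8489, theta = 156.0375 deg, z = -4


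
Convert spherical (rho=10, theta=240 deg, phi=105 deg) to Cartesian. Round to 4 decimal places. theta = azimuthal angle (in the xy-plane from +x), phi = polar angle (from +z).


x = 10 * sin(105) * cos(240) = -4.8296
y = 10 * sin(105) * sin(240) = -8.3652
z = 10 * cos(105) = -2.5882

(-4.8296, -8.3652, -2.5882)


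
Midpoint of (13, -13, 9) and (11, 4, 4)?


Midpoint = ((13+11)/2, (-13+4)/2, (9+4)/2) = (12, -4.5, 6.5)

(12, -4.5, 6.5)


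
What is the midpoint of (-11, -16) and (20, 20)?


Midpoint = ((-11+20)/2, (-16+20)/2) = (4.5, 2)

(4.5, 2)


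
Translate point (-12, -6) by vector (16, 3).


Translation: (x+dx, y+dy) = (-12+16, -6+3) = (4, -3)

(4, -3)


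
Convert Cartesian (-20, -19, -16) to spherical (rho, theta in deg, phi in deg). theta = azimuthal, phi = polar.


rho = sqrt((-20)^2 + (-19)^2 + (-16)^2) = 31.8904
theta = atan2(-19, -20) = 223.5312 deg
phi = acos(-16/31.8904) = 120.1137 deg

rho = 31.8904, theta = 223.5312 deg, phi = 120.1137 deg


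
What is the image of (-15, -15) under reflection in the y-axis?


Reflection across y-axis: (x, y) -> (-x, y)
(-15, -15) -> (15, -15)

(15, -15)


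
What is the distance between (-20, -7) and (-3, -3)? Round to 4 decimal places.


d = sqrt((-3--20)^2 + (-3--7)^2) = 17.4642

17.4642


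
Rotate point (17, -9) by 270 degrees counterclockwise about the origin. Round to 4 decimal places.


x' = 17*cos(270) - -9*sin(270) = -9
y' = 17*sin(270) + -9*cos(270) = -17

(-9, -17)


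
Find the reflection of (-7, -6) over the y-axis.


Reflection across y-axis: (x, y) -> (-x, y)
(-7, -6) -> (7, -6)

(7, -6)


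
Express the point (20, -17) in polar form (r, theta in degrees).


r = sqrt(20^2 + (-17)^2) = 26.2488
theta = atan2(-17, 20) = 319.6355 degrees

r = 26.2488, theta = 319.6355 degrees


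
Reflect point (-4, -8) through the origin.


Reflection through origin: (x, y) -> (-x, -y)
(-4, -8) -> (4, 8)

(4, 8)


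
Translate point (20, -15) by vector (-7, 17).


Translation: (x+dx, y+dy) = (20+-7, -15+17) = (13, 2)

(13, 2)


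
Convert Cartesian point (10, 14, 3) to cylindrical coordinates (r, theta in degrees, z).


r = sqrt(10^2 + 14^2) = 17.2047
theta = atan2(14, 10) = 54.4623 deg
z = 3

r = 17.2047, theta = 54.4623 deg, z = 3


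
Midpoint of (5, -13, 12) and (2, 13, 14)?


Midpoint = ((5+2)/2, (-13+13)/2, (12+14)/2) = (3.5, 0, 13)

(3.5, 0, 13)


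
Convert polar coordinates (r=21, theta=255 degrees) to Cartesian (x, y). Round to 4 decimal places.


x = 21 * cos(255) = -5.4352
y = 21 * sin(255) = -20.2844

(-5.4352, -20.2844)


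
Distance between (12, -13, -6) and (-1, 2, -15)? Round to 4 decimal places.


d = sqrt((-1-12)^2 + (2--13)^2 + (-15--6)^2) = 21.7945

21.7945


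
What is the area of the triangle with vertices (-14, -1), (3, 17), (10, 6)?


Area = |x1(y2-y3) + x2(y3-y1) + x3(y1-y2)| / 2
= |-14*(17-6) + 3*(6--1) + 10*(-1-17)| / 2
= 156.5

156.5


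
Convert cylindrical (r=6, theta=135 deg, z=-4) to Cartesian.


x = 6 * cos(135) = -4.2426
y = 6 * sin(135) = 4.2426
z = -4

(-4.2426, 4.2426, -4)


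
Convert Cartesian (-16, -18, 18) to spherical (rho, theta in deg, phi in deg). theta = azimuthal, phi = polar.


rho = sqrt((-16)^2 + (-18)^2 + 18^2) = 30.0666
theta = atan2(-18, -16) = 228.3665 deg
phi = acos(18/30.0666) = 53.2252 deg

rho = 30.0666, theta = 228.3665 deg, phi = 53.2252 deg


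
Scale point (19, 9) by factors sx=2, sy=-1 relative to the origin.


Scaling: (x*sx, y*sy) = (19*2, 9*-1) = (38, -9)

(38, -9)


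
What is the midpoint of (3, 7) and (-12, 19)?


Midpoint = ((3+-12)/2, (7+19)/2) = (-4.5, 13)

(-4.5, 13)


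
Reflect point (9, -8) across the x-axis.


Reflection across x-axis: (x, y) -> (x, -y)
(9, -8) -> (9, 8)

(9, 8)


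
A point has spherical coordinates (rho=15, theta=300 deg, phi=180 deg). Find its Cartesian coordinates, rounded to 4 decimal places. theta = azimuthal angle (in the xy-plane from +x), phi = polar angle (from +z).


x = 15 * sin(180) * cos(300) = 0
y = 15 * sin(180) * sin(300) = 0
z = 15 * cos(180) = -15

(0, 0, -15)


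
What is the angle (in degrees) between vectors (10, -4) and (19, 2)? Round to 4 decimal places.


dot = 10*19 + -4*2 = 182
|u| = 10.7703, |v| = 19.105
cos(angle) = 0.8845
angle = 27.8104 degrees

27.8104 degrees


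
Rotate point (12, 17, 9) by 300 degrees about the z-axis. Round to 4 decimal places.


x' = 12*cos(300) - 17*sin(300) = 20.7224
y' = 12*sin(300) + 17*cos(300) = -1.8923
z' = 9

(20.7224, -1.8923, 9)


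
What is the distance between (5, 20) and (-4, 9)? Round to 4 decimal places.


d = sqrt((-4-5)^2 + (9-20)^2) = 14.2127

14.2127


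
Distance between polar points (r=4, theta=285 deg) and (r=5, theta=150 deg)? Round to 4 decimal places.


d = sqrt(r1^2 + r2^2 - 2*r1*r2*cos(t2-t1))
d = sqrt(4^2 + 5^2 - 2*4*5*cos(150-285)) = 8.3237

8.3237


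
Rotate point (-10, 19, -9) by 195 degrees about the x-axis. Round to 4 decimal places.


x' = -10
y' = 19*cos(195) - -9*sin(195) = -20.682
z' = 19*sin(195) + -9*cos(195) = 3.7758

(-10, -20.682, 3.7758)


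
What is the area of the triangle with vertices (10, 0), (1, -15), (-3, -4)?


Area = |x1(y2-y3) + x2(y3-y1) + x3(y1-y2)| / 2
= |10*(-15--4) + 1*(-4-0) + -3*(0--15)| / 2
= 79.5

79.5


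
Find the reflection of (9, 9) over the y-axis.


Reflection across y-axis: (x, y) -> (-x, y)
(9, 9) -> (-9, 9)

(-9, 9)


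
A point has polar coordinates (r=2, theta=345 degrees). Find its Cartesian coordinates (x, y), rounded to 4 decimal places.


x = 2 * cos(345) = 1.9319
y = 2 * sin(345) = -0.5176

(1.9319, -0.5176)


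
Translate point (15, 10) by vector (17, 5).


Translation: (x+dx, y+dy) = (15+17, 10+5) = (32, 15)

(32, 15)


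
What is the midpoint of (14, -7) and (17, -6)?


Midpoint = ((14+17)/2, (-7+-6)/2) = (15.5, -6.5)

(15.5, -6.5)


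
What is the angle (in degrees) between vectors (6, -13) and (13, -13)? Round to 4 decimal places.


dot = 6*13 + -13*-13 = 247
|u| = 14.3178, |v| = 18.3848
cos(angle) = 0.9383
angle = 20.2249 degrees

20.2249 degrees


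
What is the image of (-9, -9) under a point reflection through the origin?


Reflection through origin: (x, y) -> (-x, -y)
(-9, -9) -> (9, 9)

(9, 9)


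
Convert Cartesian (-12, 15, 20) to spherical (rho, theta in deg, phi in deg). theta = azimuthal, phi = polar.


rho = sqrt((-12)^2 + 15^2 + 20^2) = 27.7308
theta = atan2(15, -12) = 128.6598 deg
phi = acos(20/27.7308) = 43.8448 deg

rho = 27.7308, theta = 128.6598 deg, phi = 43.8448 deg


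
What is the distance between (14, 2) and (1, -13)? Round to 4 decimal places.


d = sqrt((1-14)^2 + (-13-2)^2) = 19.8494

19.8494


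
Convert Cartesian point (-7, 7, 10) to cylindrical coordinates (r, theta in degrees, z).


r = sqrt((-7)^2 + 7^2) = 9.8995
theta = atan2(7, -7) = 135 deg
z = 10

r = 9.8995, theta = 135 deg, z = 10


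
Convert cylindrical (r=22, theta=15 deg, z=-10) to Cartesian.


x = 22 * cos(15) = 21.2504
y = 22 * sin(15) = 5.694
z = -10

(21.2504, 5.694, -10)


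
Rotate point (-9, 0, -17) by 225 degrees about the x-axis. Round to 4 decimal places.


x' = -9
y' = 0*cos(225) - -17*sin(225) = -12.0208
z' = 0*sin(225) + -17*cos(225) = 12.0208

(-9, -12.0208, 12.0208)


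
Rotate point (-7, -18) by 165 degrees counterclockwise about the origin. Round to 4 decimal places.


x' = -7*cos(165) - -18*sin(165) = 11.4202
y' = -7*sin(165) + -18*cos(165) = 15.5749

(11.4202, 15.5749)


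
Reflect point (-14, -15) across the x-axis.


Reflection across x-axis: (x, y) -> (x, -y)
(-14, -15) -> (-14, 15)

(-14, 15)


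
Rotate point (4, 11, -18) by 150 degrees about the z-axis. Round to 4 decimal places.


x' = 4*cos(150) - 11*sin(150) = -8.9641
y' = 4*sin(150) + 11*cos(150) = -7.5263
z' = -18

(-8.9641, -7.5263, -18)


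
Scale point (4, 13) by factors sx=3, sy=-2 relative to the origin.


Scaling: (x*sx, y*sy) = (4*3, 13*-2) = (12, -26)

(12, -26)


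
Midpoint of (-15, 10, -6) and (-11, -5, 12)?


Midpoint = ((-15+-11)/2, (10+-5)/2, (-6+12)/2) = (-13, 2.5, 3)

(-13, 2.5, 3)


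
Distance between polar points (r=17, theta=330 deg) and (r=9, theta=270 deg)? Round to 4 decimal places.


d = sqrt(r1^2 + r2^2 - 2*r1*r2*cos(t2-t1))
d = sqrt(17^2 + 9^2 - 2*17*9*cos(270-330)) = 14.7309

14.7309


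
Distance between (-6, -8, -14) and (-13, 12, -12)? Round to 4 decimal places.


d = sqrt((-13--6)^2 + (12--8)^2 + (-12--14)^2) = 21.2838

21.2838


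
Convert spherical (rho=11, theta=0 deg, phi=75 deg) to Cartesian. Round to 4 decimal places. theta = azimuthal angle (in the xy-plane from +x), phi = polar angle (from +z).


x = 11 * sin(75) * cos(0) = 10.6252
y = 11 * sin(75) * sin(0) = 0
z = 11 * cos(75) = 2.847

(10.6252, 0, 2.847)


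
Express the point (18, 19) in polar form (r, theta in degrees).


r = sqrt(18^2 + 19^2) = 26.1725
theta = atan2(19, 18) = 46.5482 degrees

r = 26.1725, theta = 46.5482 degrees


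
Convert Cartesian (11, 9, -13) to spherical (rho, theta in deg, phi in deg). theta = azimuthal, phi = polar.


rho = sqrt(11^2 + 9^2 + (-13)^2) = 19.2614
theta = atan2(9, 11) = 39.2894 deg
phi = acos(-13/19.2614) = 132.4484 deg

rho = 19.2614, theta = 39.2894 deg, phi = 132.4484 deg


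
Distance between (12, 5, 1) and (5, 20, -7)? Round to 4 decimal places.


d = sqrt((5-12)^2 + (20-5)^2 + (-7-1)^2) = 18.3848

18.3848


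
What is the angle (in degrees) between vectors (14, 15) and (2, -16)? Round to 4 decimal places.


dot = 14*2 + 15*-16 = -212
|u| = 20.5183, |v| = 16.1245
cos(angle) = -0.6408
angle = 129.8499 degrees

129.8499 degrees


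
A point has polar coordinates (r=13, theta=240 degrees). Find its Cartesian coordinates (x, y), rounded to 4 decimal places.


x = 13 * cos(240) = -6.5
y = 13 * sin(240) = -11.2583

(-6.5, -11.2583)


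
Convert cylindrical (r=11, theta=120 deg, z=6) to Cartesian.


x = 11 * cos(120) = -5.5
y = 11 * sin(120) = 9.5263
z = 6

(-5.5, 9.5263, 6)


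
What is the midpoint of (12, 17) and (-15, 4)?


Midpoint = ((12+-15)/2, (17+4)/2) = (-1.5, 10.5)

(-1.5, 10.5)


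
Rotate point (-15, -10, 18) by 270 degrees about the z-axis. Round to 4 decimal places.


x' = -15*cos(270) - -10*sin(270) = -10
y' = -15*sin(270) + -10*cos(270) = 15
z' = 18

(-10, 15, 18)


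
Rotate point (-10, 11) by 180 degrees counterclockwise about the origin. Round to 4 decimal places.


x' = -10*cos(180) - 11*sin(180) = 10
y' = -10*sin(180) + 11*cos(180) = -11

(10, -11)


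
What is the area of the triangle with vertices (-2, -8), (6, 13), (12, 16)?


Area = |x1(y2-y3) + x2(y3-y1) + x3(y1-y2)| / 2
= |-2*(13-16) + 6*(16--8) + 12*(-8-13)| / 2
= 51

51


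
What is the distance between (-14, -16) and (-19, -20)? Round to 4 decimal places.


d = sqrt((-19--14)^2 + (-20--16)^2) = 6.4031

6.4031


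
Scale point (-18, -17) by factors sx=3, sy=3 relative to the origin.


Scaling: (x*sx, y*sy) = (-18*3, -17*3) = (-54, -51)

(-54, -51)


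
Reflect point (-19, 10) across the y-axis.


Reflection across y-axis: (x, y) -> (-x, y)
(-19, 10) -> (19, 10)

(19, 10)


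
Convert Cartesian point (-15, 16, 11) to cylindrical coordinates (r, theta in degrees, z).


r = sqrt((-15)^2 + 16^2) = 21.9317
theta = atan2(16, -15) = 133.1524 deg
z = 11

r = 21.9317, theta = 133.1524 deg, z = 11


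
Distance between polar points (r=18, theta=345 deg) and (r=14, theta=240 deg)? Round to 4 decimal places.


d = sqrt(r1^2 + r2^2 - 2*r1*r2*cos(t2-t1))
d = sqrt(18^2 + 14^2 - 2*18*14*cos(240-345)) = 25.5038

25.5038


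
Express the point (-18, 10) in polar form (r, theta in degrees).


r = sqrt((-18)^2 + 10^2) = 20.5913
theta = atan2(10, -18) = 150.9454 degrees

r = 20.5913, theta = 150.9454 degrees


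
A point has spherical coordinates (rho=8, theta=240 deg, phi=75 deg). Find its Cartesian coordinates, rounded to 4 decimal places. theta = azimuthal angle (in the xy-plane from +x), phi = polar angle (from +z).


x = 8 * sin(75) * cos(240) = -3.8637
y = 8 * sin(75) * sin(240) = -6.6921
z = 8 * cos(75) = 2.0706

(-3.8637, -6.6921, 2.0706)


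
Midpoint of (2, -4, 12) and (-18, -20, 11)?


Midpoint = ((2+-18)/2, (-4+-20)/2, (12+11)/2) = (-8, -12, 11.5)

(-8, -12, 11.5)


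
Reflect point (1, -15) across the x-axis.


Reflection across x-axis: (x, y) -> (x, -y)
(1, -15) -> (1, 15)

(1, 15)


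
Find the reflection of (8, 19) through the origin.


Reflection through origin: (x, y) -> (-x, -y)
(8, 19) -> (-8, -19)

(-8, -19)


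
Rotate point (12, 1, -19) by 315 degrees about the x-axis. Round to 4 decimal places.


x' = 12
y' = 1*cos(315) - -19*sin(315) = -12.7279
z' = 1*sin(315) + -19*cos(315) = -14.1421

(12, -12.7279, -14.1421)


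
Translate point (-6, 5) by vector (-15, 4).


Translation: (x+dx, y+dy) = (-6+-15, 5+4) = (-21, 9)

(-21, 9)


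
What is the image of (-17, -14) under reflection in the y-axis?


Reflection across y-axis: (x, y) -> (-x, y)
(-17, -14) -> (17, -14)

(17, -14)


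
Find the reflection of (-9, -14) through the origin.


Reflection through origin: (x, y) -> (-x, -y)
(-9, -14) -> (9, 14)

(9, 14)


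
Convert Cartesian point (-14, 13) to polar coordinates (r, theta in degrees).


r = sqrt((-14)^2 + 13^2) = 19.105
theta = atan2(13, -14) = 137.1211 degrees

r = 19.105, theta = 137.1211 degrees


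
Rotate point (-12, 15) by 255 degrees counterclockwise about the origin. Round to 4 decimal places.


x' = -12*cos(255) - 15*sin(255) = 17.5947
y' = -12*sin(255) + 15*cos(255) = 7.7088

(17.5947, 7.7088)


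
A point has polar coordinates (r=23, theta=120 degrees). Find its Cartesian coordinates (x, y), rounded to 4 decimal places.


x = 23 * cos(120) = -11.5
y = 23 * sin(120) = 19.9186

(-11.5, 19.9186)


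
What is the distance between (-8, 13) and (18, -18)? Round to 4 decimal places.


d = sqrt((18--8)^2 + (-18-13)^2) = 40.4599

40.4599


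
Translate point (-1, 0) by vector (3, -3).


Translation: (x+dx, y+dy) = (-1+3, 0+-3) = (2, -3)

(2, -3)


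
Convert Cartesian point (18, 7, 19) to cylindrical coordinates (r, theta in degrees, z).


r = sqrt(18^2 + 7^2) = 19.3132
theta = atan2(7, 18) = 21.2505 deg
z = 19

r = 19.3132, theta = 21.2505 deg, z = 19


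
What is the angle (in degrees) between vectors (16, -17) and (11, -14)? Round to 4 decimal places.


dot = 16*11 + -17*-14 = 414
|u| = 23.3452, |v| = 17.8045
cos(angle) = 0.996
angle = 5.1071 degrees

5.1071 degrees


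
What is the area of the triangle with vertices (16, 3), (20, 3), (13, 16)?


Area = |x1(y2-y3) + x2(y3-y1) + x3(y1-y2)| / 2
= |16*(3-16) + 20*(16-3) + 13*(3-3)| / 2
= 26

26


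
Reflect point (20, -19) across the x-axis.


Reflection across x-axis: (x, y) -> (x, -y)
(20, -19) -> (20, 19)

(20, 19)


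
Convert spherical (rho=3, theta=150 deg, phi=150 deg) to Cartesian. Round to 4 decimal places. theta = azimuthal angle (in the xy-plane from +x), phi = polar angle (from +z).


x = 3 * sin(150) * cos(150) = -1.299
y = 3 * sin(150) * sin(150) = 0.75
z = 3 * cos(150) = -2.5981

(-1.299, 0.75, -2.5981)


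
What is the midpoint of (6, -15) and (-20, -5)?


Midpoint = ((6+-20)/2, (-15+-5)/2) = (-7, -10)

(-7, -10)


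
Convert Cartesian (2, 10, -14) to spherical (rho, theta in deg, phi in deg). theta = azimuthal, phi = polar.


rho = sqrt(2^2 + 10^2 + (-14)^2) = 17.3205
theta = atan2(10, 2) = 78.6901 deg
phi = acos(-14/17.3205) = 143.9292 deg

rho = 17.3205, theta = 78.6901 deg, phi = 143.9292 deg


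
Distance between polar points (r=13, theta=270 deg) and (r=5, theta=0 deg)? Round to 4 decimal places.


d = sqrt(r1^2 + r2^2 - 2*r1*r2*cos(t2-t1))
d = sqrt(13^2 + 5^2 - 2*13*5*cos(0-270)) = 13.9284

13.9284


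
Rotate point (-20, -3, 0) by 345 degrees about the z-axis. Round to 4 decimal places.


x' = -20*cos(345) - -3*sin(345) = -20.095
y' = -20*sin(345) + -3*cos(345) = 2.2786
z' = 0

(-20.095, 2.2786, 0)


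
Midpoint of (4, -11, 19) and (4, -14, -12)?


Midpoint = ((4+4)/2, (-11+-14)/2, (19+-12)/2) = (4, -12.5, 3.5)

(4, -12.5, 3.5)


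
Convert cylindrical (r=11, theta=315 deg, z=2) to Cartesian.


x = 11 * cos(315) = 7.7782
y = 11 * sin(315) = -7.7782
z = 2

(7.7782, -7.7782, 2)


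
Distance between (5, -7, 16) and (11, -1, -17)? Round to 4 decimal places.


d = sqrt((11-5)^2 + (-1--7)^2 + (-17-16)^2) = 34.0735

34.0735


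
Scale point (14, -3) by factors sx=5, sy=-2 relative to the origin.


Scaling: (x*sx, y*sy) = (14*5, -3*-2) = (70, 6)

(70, 6)


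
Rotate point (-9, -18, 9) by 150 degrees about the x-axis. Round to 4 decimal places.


x' = -9
y' = -18*cos(150) - 9*sin(150) = 11.0885
z' = -18*sin(150) + 9*cos(150) = -16.7942

(-9, 11.0885, -16.7942)


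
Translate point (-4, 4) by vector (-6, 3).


Translation: (x+dx, y+dy) = (-4+-6, 4+3) = (-10, 7)

(-10, 7)


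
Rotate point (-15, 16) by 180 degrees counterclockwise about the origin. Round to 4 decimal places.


x' = -15*cos(180) - 16*sin(180) = 15
y' = -15*sin(180) + 16*cos(180) = -16

(15, -16)


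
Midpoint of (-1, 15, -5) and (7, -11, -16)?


Midpoint = ((-1+7)/2, (15+-11)/2, (-5+-16)/2) = (3, 2, -10.5)

(3, 2, -10.5)


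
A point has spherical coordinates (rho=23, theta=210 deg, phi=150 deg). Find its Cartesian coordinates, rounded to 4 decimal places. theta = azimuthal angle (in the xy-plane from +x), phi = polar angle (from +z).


x = 23 * sin(150) * cos(210) = -9.9593
y = 23 * sin(150) * sin(210) = -5.75
z = 23 * cos(150) = -19.9186

(-9.9593, -5.75, -19.9186)


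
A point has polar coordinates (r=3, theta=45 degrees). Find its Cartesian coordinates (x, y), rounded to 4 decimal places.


x = 3 * cos(45) = 2.1213
y = 3 * sin(45) = 2.1213

(2.1213, 2.1213)


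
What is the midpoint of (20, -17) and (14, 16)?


Midpoint = ((20+14)/2, (-17+16)/2) = (17, -0.5)

(17, -0.5)


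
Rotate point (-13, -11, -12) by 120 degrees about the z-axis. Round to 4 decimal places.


x' = -13*cos(120) - -11*sin(120) = 16.0263
y' = -13*sin(120) + -11*cos(120) = -5.7583
z' = -12

(16.0263, -5.7583, -12)


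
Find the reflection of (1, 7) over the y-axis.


Reflection across y-axis: (x, y) -> (-x, y)
(1, 7) -> (-1, 7)

(-1, 7)


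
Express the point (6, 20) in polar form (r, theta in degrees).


r = sqrt(6^2 + 20^2) = 20.8806
theta = atan2(20, 6) = 73.3008 degrees

r = 20.8806, theta = 73.3008 degrees


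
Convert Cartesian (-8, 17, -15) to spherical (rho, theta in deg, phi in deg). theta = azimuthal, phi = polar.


rho = sqrt((-8)^2 + 17^2 + (-15)^2) = 24.0416
theta = atan2(17, -8) = 115.2011 deg
phi = acos(-15/24.0416) = 128.6028 deg

rho = 24.0416, theta = 115.2011 deg, phi = 128.6028 deg


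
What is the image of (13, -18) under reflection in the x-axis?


Reflection across x-axis: (x, y) -> (x, -y)
(13, -18) -> (13, 18)

(13, 18)


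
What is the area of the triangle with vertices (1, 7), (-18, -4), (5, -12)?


Area = |x1(y2-y3) + x2(y3-y1) + x3(y1-y2)| / 2
= |1*(-4--12) + -18*(-12-7) + 5*(7--4)| / 2
= 202.5

202.5


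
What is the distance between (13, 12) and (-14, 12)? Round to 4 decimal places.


d = sqrt((-14-13)^2 + (12-12)^2) = 27

27


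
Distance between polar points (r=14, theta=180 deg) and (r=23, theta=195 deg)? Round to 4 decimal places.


d = sqrt(r1^2 + r2^2 - 2*r1*r2*cos(t2-t1))
d = sqrt(14^2 + 23^2 - 2*14*23*cos(195-180)) = 10.1461

10.1461


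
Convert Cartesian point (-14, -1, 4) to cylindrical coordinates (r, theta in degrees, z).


r = sqrt((-14)^2 + (-1)^2) = 14.0357
theta = atan2(-1, -14) = 184.0856 deg
z = 4

r = 14.0357, theta = 184.0856 deg, z = 4


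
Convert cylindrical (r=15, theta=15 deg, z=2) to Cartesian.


x = 15 * cos(15) = 14.4889
y = 15 * sin(15) = 3.8823
z = 2

(14.4889, 3.8823, 2)


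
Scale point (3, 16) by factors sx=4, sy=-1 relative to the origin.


Scaling: (x*sx, y*sy) = (3*4, 16*-1) = (12, -16)

(12, -16)


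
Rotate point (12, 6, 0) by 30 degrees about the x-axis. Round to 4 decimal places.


x' = 12
y' = 6*cos(30) - 0*sin(30) = 5.1962
z' = 6*sin(30) + 0*cos(30) = 3

(12, 5.1962, 3)


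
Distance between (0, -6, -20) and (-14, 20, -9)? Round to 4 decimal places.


d = sqrt((-14-0)^2 + (20--6)^2 + (-9--20)^2) = 31.5119

31.5119


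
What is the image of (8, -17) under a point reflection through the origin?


Reflection through origin: (x, y) -> (-x, -y)
(8, -17) -> (-8, 17)

(-8, 17)


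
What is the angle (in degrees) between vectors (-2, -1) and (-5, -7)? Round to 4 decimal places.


dot = -2*-5 + -1*-7 = 17
|u| = 2.2361, |v| = 8.6023
cos(angle) = 0.8838
angle = 27.8973 degrees

27.8973 degrees


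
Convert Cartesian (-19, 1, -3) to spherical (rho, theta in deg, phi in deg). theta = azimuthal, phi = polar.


rho = sqrt((-19)^2 + 1^2 + (-3)^2) = 19.2614
theta = atan2(1, -19) = 176.9872 deg
phi = acos(-3/19.2614) = 98.9604 deg

rho = 19.2614, theta = 176.9872 deg, phi = 98.9604 deg


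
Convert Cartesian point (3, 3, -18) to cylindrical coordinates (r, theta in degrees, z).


r = sqrt(3^2 + 3^2) = 4.2426
theta = atan2(3, 3) = 45 deg
z = -18

r = 4.2426, theta = 45 deg, z = -18


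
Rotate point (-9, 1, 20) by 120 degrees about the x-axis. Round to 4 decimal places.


x' = -9
y' = 1*cos(120) - 20*sin(120) = -17.8205
z' = 1*sin(120) + 20*cos(120) = -9.134

(-9, -17.8205, -9.134)


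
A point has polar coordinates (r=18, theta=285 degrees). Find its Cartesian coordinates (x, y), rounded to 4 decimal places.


x = 18 * cos(285) = 4.6587
y = 18 * sin(285) = -17.3867

(4.6587, -17.3867)


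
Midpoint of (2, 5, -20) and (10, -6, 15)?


Midpoint = ((2+10)/2, (5+-6)/2, (-20+15)/2) = (6, -0.5, -2.5)

(6, -0.5, -2.5)


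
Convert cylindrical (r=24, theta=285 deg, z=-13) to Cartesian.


x = 24 * cos(285) = 6.2117
y = 24 * sin(285) = -23.1822
z = -13

(6.2117, -23.1822, -13)


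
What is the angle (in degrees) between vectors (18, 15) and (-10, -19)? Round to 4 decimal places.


dot = 18*-10 + 15*-19 = -465
|u| = 23.4307, |v| = 21.4709
cos(angle) = -0.9243
angle = 157.5641 degrees

157.5641 degrees


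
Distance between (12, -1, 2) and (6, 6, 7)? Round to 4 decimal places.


d = sqrt((6-12)^2 + (6--1)^2 + (7-2)^2) = 10.4881

10.4881


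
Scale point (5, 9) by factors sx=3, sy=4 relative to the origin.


Scaling: (x*sx, y*sy) = (5*3, 9*4) = (15, 36)

(15, 36)


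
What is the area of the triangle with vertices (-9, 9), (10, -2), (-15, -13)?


Area = |x1(y2-y3) + x2(y3-y1) + x3(y1-y2)| / 2
= |-9*(-2--13) + 10*(-13-9) + -15*(9--2)| / 2
= 242

242


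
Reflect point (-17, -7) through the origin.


Reflection through origin: (x, y) -> (-x, -y)
(-17, -7) -> (17, 7)

(17, 7)


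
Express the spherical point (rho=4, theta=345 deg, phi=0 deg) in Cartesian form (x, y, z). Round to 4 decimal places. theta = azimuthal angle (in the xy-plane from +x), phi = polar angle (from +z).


x = 4 * sin(0) * cos(345) = 0
y = 4 * sin(0) * sin(345) = 0
z = 4 * cos(0) = 4

(0, 0, 4)


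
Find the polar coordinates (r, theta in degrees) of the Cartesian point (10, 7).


r = sqrt(10^2 + 7^2) = 12.2066
theta = atan2(7, 10) = 34.992 degrees

r = 12.2066, theta = 34.992 degrees


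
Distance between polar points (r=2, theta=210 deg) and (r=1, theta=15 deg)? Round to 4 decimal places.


d = sqrt(r1^2 + r2^2 - 2*r1*r2*cos(t2-t1))
d = sqrt(2^2 + 1^2 - 2*2*1*cos(15-210)) = 2.9772

2.9772


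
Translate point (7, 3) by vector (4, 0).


Translation: (x+dx, y+dy) = (7+4, 3+0) = (11, 3)

(11, 3)


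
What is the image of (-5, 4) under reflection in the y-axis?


Reflection across y-axis: (x, y) -> (-x, y)
(-5, 4) -> (5, 4)

(5, 4)


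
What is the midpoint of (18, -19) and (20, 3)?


Midpoint = ((18+20)/2, (-19+3)/2) = (19, -8)

(19, -8)


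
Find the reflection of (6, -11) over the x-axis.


Reflection across x-axis: (x, y) -> (x, -y)
(6, -11) -> (6, 11)

(6, 11)


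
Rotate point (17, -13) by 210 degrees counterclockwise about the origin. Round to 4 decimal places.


x' = 17*cos(210) - -13*sin(210) = -21.2224
y' = 17*sin(210) + -13*cos(210) = 2.7583

(-21.2224, 2.7583)


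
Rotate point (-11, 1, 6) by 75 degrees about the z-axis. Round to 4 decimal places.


x' = -11*cos(75) - 1*sin(75) = -3.8129
y' = -11*sin(75) + 1*cos(75) = -10.3664
z' = 6

(-3.8129, -10.3664, 6)


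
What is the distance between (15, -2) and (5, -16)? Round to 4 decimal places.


d = sqrt((5-15)^2 + (-16--2)^2) = 17.2047

17.2047


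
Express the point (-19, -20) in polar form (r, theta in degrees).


r = sqrt((-19)^2 + (-20)^2) = 27.5862
theta = atan2(-20, -19) = 226.4688 degrees

r = 27.5862, theta = 226.4688 degrees


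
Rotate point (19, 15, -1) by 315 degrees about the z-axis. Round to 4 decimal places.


x' = 19*cos(315) - 15*sin(315) = 24.0416
y' = 19*sin(315) + 15*cos(315) = -2.8284
z' = -1

(24.0416, -2.8284, -1)


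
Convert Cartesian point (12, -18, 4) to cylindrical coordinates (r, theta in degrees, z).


r = sqrt(12^2 + (-18)^2) = 21.6333
theta = atan2(-18, 12) = 303.6901 deg
z = 4

r = 21.6333, theta = 303.6901 deg, z = 4


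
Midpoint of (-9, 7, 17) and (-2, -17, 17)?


Midpoint = ((-9+-2)/2, (7+-17)/2, (17+17)/2) = (-5.5, -5, 17)

(-5.5, -5, 17)


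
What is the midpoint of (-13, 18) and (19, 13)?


Midpoint = ((-13+19)/2, (18+13)/2) = (3, 15.5)

(3, 15.5)


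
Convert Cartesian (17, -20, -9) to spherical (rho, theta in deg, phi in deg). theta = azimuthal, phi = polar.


rho = sqrt(17^2 + (-20)^2 + (-9)^2) = 27.7489
theta = atan2(-20, 17) = 310.3645 deg
phi = acos(-9/27.7489) = 108.9254 deg

rho = 27.7489, theta = 310.3645 deg, phi = 108.9254 deg


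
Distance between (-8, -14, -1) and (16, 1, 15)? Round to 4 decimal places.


d = sqrt((16--8)^2 + (1--14)^2 + (15--1)^2) = 32.5115

32.5115


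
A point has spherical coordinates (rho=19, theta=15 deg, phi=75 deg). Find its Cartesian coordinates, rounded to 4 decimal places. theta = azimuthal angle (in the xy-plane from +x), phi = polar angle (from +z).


x = 19 * sin(75) * cos(15) = 17.7272
y = 19 * sin(75) * sin(15) = 4.75
z = 19 * cos(75) = 4.9176

(17.7272, 4.75, 4.9176)


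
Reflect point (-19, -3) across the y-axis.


Reflection across y-axis: (x, y) -> (-x, y)
(-19, -3) -> (19, -3)

(19, -3)


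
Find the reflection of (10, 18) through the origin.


Reflection through origin: (x, y) -> (-x, -y)
(10, 18) -> (-10, -18)

(-10, -18)


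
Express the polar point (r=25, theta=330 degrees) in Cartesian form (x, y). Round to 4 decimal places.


x = 25 * cos(330) = 21.6506
y = 25 * sin(330) = -12.5

(21.6506, -12.5)


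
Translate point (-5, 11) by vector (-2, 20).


Translation: (x+dx, y+dy) = (-5+-2, 11+20) = (-7, 31)

(-7, 31)


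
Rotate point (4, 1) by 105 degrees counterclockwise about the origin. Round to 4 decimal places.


x' = 4*cos(105) - 1*sin(105) = -2.0012
y' = 4*sin(105) + 1*cos(105) = 3.6049

(-2.0012, 3.6049)


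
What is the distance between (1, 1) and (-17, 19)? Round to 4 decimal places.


d = sqrt((-17-1)^2 + (19-1)^2) = 25.4558

25.4558


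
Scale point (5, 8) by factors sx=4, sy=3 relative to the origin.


Scaling: (x*sx, y*sy) = (5*4, 8*3) = (20, 24)

(20, 24)


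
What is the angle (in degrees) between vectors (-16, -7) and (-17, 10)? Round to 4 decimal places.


dot = -16*-17 + -7*10 = 202
|u| = 17.4642, |v| = 19.7231
cos(angle) = 0.5864
angle = 54.0949 degrees

54.0949 degrees


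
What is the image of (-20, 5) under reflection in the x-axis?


Reflection across x-axis: (x, y) -> (x, -y)
(-20, 5) -> (-20, -5)

(-20, -5)


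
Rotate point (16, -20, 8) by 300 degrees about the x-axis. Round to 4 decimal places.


x' = 16
y' = -20*cos(300) - 8*sin(300) = -3.0718
z' = -20*sin(300) + 8*cos(300) = 21.3205

(16, -3.0718, 21.3205)


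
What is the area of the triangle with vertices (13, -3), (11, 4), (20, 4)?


Area = |x1(y2-y3) + x2(y3-y1) + x3(y1-y2)| / 2
= |13*(4-4) + 11*(4--3) + 20*(-3-4)| / 2
= 31.5

31.5


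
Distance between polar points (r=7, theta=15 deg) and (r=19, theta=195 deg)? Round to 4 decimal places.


d = sqrt(r1^2 + r2^2 - 2*r1*r2*cos(t2-t1))
d = sqrt(7^2 + 19^2 - 2*7*19*cos(195-15)) = 26

26


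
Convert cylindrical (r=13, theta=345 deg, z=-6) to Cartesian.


x = 13 * cos(345) = 12.557
y = 13 * sin(345) = -3.3646
z = -6

(12.557, -3.3646, -6)


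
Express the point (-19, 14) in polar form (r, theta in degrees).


r = sqrt((-19)^2 + 14^2) = 23.6008
theta = atan2(14, -19) = 143.6156 degrees

r = 23.6008, theta = 143.6156 degrees


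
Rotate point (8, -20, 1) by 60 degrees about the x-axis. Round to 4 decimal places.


x' = 8
y' = -20*cos(60) - 1*sin(60) = -10.866
z' = -20*sin(60) + 1*cos(60) = -16.8205

(8, -10.866, -16.8205)


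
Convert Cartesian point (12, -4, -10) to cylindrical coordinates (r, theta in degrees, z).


r = sqrt(12^2 + (-4)^2) = 12.6491
theta = atan2(-4, 12) = 341.5651 deg
z = -10

r = 12.6491, theta = 341.5651 deg, z = -10


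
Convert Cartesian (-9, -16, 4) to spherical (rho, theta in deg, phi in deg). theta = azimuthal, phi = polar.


rho = sqrt((-9)^2 + (-16)^2 + 4^2) = 18.7883
theta = atan2(-16, -9) = 240.6422 deg
phi = acos(4/18.7883) = 77.7077 deg

rho = 18.7883, theta = 240.6422 deg, phi = 77.7077 deg


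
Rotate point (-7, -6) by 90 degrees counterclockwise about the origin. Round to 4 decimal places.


x' = -7*cos(90) - -6*sin(90) = 6
y' = -7*sin(90) + -6*cos(90) = -7

(6, -7)


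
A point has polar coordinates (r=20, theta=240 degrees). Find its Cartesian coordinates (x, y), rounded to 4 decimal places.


x = 20 * cos(240) = -10
y = 20 * sin(240) = -17.3205

(-10, -17.3205)


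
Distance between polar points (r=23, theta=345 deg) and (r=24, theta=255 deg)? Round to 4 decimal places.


d = sqrt(r1^2 + r2^2 - 2*r1*r2*cos(t2-t1))
d = sqrt(23^2 + 24^2 - 2*23*24*cos(255-345)) = 33.2415

33.2415


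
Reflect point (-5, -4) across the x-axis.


Reflection across x-axis: (x, y) -> (x, -y)
(-5, -4) -> (-5, 4)

(-5, 4)


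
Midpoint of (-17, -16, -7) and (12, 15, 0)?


Midpoint = ((-17+12)/2, (-16+15)/2, (-7+0)/2) = (-2.5, -0.5, -3.5)

(-2.5, -0.5, -3.5)


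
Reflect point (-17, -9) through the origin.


Reflection through origin: (x, y) -> (-x, -y)
(-17, -9) -> (17, 9)

(17, 9)


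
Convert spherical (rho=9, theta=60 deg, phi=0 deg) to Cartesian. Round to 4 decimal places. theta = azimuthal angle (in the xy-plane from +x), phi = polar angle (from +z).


x = 9 * sin(0) * cos(60) = 0
y = 9 * sin(0) * sin(60) = 0
z = 9 * cos(0) = 9

(0, 0, 9)


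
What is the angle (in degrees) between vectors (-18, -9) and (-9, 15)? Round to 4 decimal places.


dot = -18*-9 + -9*15 = 27
|u| = 20.1246, |v| = 17.4929
cos(angle) = 0.0767
angle = 85.6013 degrees

85.6013 degrees


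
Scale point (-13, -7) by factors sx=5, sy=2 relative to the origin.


Scaling: (x*sx, y*sy) = (-13*5, -7*2) = (-65, -14)

(-65, -14)
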